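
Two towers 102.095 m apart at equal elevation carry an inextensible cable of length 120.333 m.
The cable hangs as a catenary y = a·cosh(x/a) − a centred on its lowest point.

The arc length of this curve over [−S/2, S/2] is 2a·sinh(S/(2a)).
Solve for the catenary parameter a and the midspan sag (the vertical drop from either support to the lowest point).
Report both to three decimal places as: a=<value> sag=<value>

a=50.578 sag=28.023

seed: a₀ = √(S³/(24(L−S))) = √(102.095³/(24·18.238)) = 49.307443
iter 1: u=1.035290  f(a)=+1.003e+00  f'(a)=-8.222e-01  a ← 49.307443 − (+1.003e+00/-8.222e-01) = 50.527065
iter 2: u=1.010300  f(a)=+3.841e-02  f'(a)=-7.603e-01  a ← 50.527065 − (+3.841e-02/-7.603e-01) = 50.577586
iter 3: u=1.009291  f(a)=+6.133e-05  f'(a)=-7.578e-01  a ← 50.577586 − (+6.133e-05/-7.578e-01) = 50.577667
iter 4: u=1.009289  f(a)=+1.569e-10  f'(a)=-7.578e-01  a ← 50.577667 − (+1.569e-10/-7.578e-01) = 50.577667
iter 5: u=1.009289  f(a)=+2.842e-14  f'(a)=-7.578e-01  a ← 50.577667 − (+2.842e-14/-7.578e-01) = 50.577667
converged: |Δa| < 1e-12 after 5 iterations
sag = a·(cosh(S/(2a)) − 1) = 50.577667·(cosh(1.009289) − 1) = 28.023275
T_max/T_min = cosh(S/(2a)) = 1.554064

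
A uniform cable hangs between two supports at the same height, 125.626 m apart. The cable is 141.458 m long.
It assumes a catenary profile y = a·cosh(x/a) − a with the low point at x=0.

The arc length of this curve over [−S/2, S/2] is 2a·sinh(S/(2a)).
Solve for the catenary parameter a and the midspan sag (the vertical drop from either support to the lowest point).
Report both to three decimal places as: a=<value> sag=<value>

seed: a₀ = √(S³/(24(L−S))) = √(125.626³/(24·15.832)) = 72.234686
iter 1: u=0.869568  f(a)=+6.095e-01  f'(a)=-4.724e-01  a ← 72.234686 − (+6.095e-01/-4.724e-01) = 73.524810
iter 2: u=0.854310  f(a)=+1.671e-02  f'(a)=-4.468e-01  a ← 73.524810 − (+1.671e-02/-4.468e-01) = 73.562210
iter 3: u=0.853876  f(a)=+1.335e-05  f'(a)=-4.461e-01  a ← 73.562210 − (+1.335e-05/-4.461e-01) = 73.562240
iter 4: u=0.853876  f(a)=+8.498e-12  f'(a)=-4.461e-01  a ← 73.562240 − (+8.498e-12/-4.461e-01) = 73.562240
converged: |Δa| < 1e-12 after 4 iterations
sag = a·(cosh(S/(2a)) − 1) = 73.562240·(cosh(0.853876) − 1) = 28.486741
T_max/T_min = cosh(S/(2a)) = 1.387247

a=73.562 sag=28.487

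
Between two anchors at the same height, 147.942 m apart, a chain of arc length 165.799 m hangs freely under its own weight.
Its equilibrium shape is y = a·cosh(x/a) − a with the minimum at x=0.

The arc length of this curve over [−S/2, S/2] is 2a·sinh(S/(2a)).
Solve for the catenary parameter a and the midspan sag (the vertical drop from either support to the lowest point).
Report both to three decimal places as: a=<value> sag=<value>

a=88.453 sag=32.775

seed: a₀ = √(S³/(24(L−S))) = √(147.942³/(24·17.857)) = 86.921529
iter 1: u=0.851009  f(a)=+6.579e-01  f'(a)=-4.414e-01  a ← 86.921529 − (+6.579e-01/-4.414e-01) = 88.411924
iter 2: u=0.836663  f(a)=+1.730e-02  f'(a)=-4.185e-01  a ← 88.411924 − (+1.730e-02/-4.185e-01) = 88.453270
iter 3: u=0.836272  f(a)=+1.268e-05  f'(a)=-4.179e-01  a ← 88.453270 − (+1.268e-05/-4.179e-01) = 88.453300
iter 4: u=0.836272  f(a)=+6.821e-12  f'(a)=-4.179e-01  a ← 88.453300 − (+6.821e-12/-4.179e-01) = 88.453300
converged: |Δa| < 1e-12 after 4 iterations
sag = a·(cosh(S/(2a)) − 1) = 88.453300·(cosh(0.836272) − 1) = 32.775052
T_max/T_min = cosh(S/(2a)) = 1.370535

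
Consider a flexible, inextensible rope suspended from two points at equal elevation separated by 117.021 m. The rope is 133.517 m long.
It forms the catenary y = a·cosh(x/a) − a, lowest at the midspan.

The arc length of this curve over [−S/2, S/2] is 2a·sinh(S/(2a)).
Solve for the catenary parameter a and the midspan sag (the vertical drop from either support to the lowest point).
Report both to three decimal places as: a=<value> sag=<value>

seed: a₀ = √(S³/(24(L−S))) = √(117.021³/(24·16.496)) = 63.621040
iter 1: u=0.919672  f(a)=+7.118e-01  f'(a)=-5.638e-01  a ← 63.621040 − (+7.118e-01/-5.638e-01) = 64.883646
iter 2: u=0.901776  f(a)=+2.174e-02  f'(a)=-5.298e-01  a ← 64.883646 − (+2.174e-02/-5.298e-01) = 64.924684
iter 3: u=0.901206  f(a)=+2.170e-05  f'(a)=-5.288e-01  a ← 64.924684 − (+2.170e-05/-5.288e-01) = 64.924725
iter 4: u=0.901205  f(a)=+2.166e-11  f'(a)=-5.288e-01  a ← 64.924725 − (+2.166e-11/-5.288e-01) = 64.924725
converged: |Δa| < 1e-12 after 4 iterations
sag = a·(cosh(S/(2a)) − 1) = 64.924725·(cosh(0.901205) − 1) = 28.198404
T_max/T_min = cosh(S/(2a)) = 1.434325

a=64.925 sag=28.198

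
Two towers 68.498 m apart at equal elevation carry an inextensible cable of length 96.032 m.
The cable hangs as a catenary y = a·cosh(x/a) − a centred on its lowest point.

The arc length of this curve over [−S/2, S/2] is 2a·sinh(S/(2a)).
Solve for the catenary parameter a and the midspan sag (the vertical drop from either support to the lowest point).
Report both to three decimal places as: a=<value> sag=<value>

a=23.277 sag=30.084

seed: a₀ = √(S³/(24(L−S))) = √(68.498³/(24·27.534)) = 22.053451
iter 1: u=1.553000  f(a)=+3.518e+00  f'(a)=-3.154e+00  a ← 22.053451 − (+3.518e+00/-3.154e+00) = 23.168884
iter 2: u=1.478233  f(a)=+2.845e-01  f'(a)=-2.662e+00  a ← 23.168884 − (+2.845e-01/-2.662e+00) = 23.275741
iter 3: u=1.471446  f(a)=+2.223e-03  f'(a)=-2.621e+00  a ← 23.275741 − (+2.223e-03/-2.621e+00) = 23.276589
iter 4: u=1.471393  f(a)=+1.380e-07  f'(a)=-2.620e+00  a ← 23.276589 − (+1.380e-07/-2.620e+00) = 23.276589
iter 5: u=1.471393  f(a)=-1.421e-14  f'(a)=-2.620e+00  a ← 23.276589 − (-1.421e-14/-2.620e+00) = 23.276589
converged: |Δa| < 1e-12 after 5 iterations
sag = a·(cosh(S/(2a)) − 1) = 23.276589·(cosh(1.471393) − 1) = 30.083844
T_max/T_min = cosh(S/(2a)) = 2.292451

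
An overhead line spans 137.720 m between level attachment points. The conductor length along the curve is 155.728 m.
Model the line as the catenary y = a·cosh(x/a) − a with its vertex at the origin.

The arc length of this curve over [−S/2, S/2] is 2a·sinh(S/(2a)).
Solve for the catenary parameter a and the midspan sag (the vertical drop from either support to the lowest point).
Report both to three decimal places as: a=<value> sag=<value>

seed: a₀ = √(S³/(24(L−S))) = √(137.720³/(24·18.008)) = 77.742260
iter 1: u=0.885747  f(a)=+7.197e-01  f'(a)=-5.007e-01  a ← 77.742260 − (+7.197e-01/-5.007e-01) = 79.179875
iter 2: u=0.869665  f(a)=+2.045e-02  f'(a)=-4.726e-01  a ← 79.179875 − (+2.045e-02/-4.726e-01) = 79.223148
iter 3: u=0.869190  f(a)=+1.758e-05  f'(a)=-4.718e-01  a ← 79.223148 − (+1.758e-05/-4.718e-01) = 79.223186
iter 4: u=0.869190  f(a)=+1.305e-11  f'(a)=-4.718e-01  a ← 79.223186 − (+1.305e-11/-4.718e-01) = 79.223186
converged: |Δa| < 1e-12 after 4 iterations
sag = a·(cosh(S/(2a)) − 1) = 79.223186·(cosh(0.869190) − 1) = 31.858386
T_max/T_min = cosh(S/(2a)) = 1.402135

a=79.223 sag=31.858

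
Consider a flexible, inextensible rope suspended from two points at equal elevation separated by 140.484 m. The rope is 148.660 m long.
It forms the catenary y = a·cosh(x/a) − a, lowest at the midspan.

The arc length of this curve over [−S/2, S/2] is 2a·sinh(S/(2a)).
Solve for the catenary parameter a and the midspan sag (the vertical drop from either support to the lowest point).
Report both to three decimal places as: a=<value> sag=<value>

seed: a₀ = √(S³/(24(L−S))) = √(140.484³/(24·8.176)) = 118.867803
iter 1: u=0.590925  f(a)=+1.439e-01  f'(a)=-1.424e-01  a ← 118.867803 − (+1.439e-01/-1.424e-01) = 119.878433
iter 2: u=0.585944  f(a)=+1.856e-03  f'(a)=-1.388e-01  a ← 119.878433 − (+1.856e-03/-1.388e-01) = 119.891810
iter 3: u=0.585878  f(a)=+3.177e-07  f'(a)=-1.387e-01  a ← 119.891810 − (+3.177e-07/-1.387e-01) = 119.891812
iter 4: u=0.585878  f(a)=+0.000e+00  f'(a)=-1.387e-01  a ← 119.891812 − (+0.000e+00/-1.387e-01) = 119.891812
converged: |Δa| < 1e-12 after 4 iterations
sag = a·(cosh(S/(2a)) − 1) = 119.891812·(cosh(0.585878) − 1) = 21.171987
T_max/T_min = cosh(S/(2a)) = 1.176592

a=119.892 sag=21.172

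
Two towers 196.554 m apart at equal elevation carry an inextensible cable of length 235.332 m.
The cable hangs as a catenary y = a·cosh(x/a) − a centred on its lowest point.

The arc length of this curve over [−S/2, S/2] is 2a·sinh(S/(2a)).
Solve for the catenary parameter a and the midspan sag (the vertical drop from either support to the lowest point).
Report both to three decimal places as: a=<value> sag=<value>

a=92.888 sag=57.023

seed: a₀ = √(S³/(24(L−S))) = √(196.554³/(24·38.778)) = 90.328439
iter 1: u=1.087996  f(a)=+2.361e+00  f'(a)=-9.646e-01  a ← 90.328439 − (+2.361e+00/-9.646e-01) = 92.775919
iter 2: u=1.059294  f(a)=+9.936e-02  f'(a)=-8.850e-01  a ← 92.775919 − (+9.936e-02/-8.850e-01) = 92.888189
iter 3: u=1.058014  f(a)=+1.931e-04  f'(a)=-8.815e-01  a ← 92.888189 − (+1.931e-04/-8.815e-01) = 92.888408
iter 4: u=1.058011  f(a)=+7.324e-10  f'(a)=-8.815e-01  a ← 92.888408 − (+7.324e-10/-8.815e-01) = 92.888408
iter 5: u=1.058011  f(a)=+2.842e-14  f'(a)=-8.815e-01  a ← 92.888408 − (+2.842e-14/-8.815e-01) = 92.888408
converged: |Δa| < 1e-12 after 5 iterations
sag = a·(cosh(S/(2a)) − 1) = 92.888408·(cosh(1.058011) − 1) = 57.023379
T_max/T_min = cosh(S/(2a)) = 1.613891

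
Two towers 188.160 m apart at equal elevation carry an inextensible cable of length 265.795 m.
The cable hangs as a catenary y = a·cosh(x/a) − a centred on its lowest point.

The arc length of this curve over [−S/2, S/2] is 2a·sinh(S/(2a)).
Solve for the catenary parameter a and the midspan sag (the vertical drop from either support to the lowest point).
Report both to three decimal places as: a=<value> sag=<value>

seed: a₀ = √(S³/(24(L−S))) = √(188.160³/(24·77.635)) = 59.793855
iter 1: u=1.573406  f(a)=+1.020e+01  f'(a)=-3.299e+00  a ← 59.793855 − (+1.020e+01/-3.299e+00) = 62.884378
iter 2: u=1.496079  f(a)=+8.438e-01  f'(a)=-2.774e+00  a ← 62.884378 − (+8.438e-01/-2.774e+00) = 63.188603
iter 3: u=1.488876  f(a)=+6.932e-03  f'(a)=-2.728e+00  a ← 63.188603 − (+6.932e-03/-2.728e+00) = 63.191143
iter 4: u=1.488816  f(a)=+4.763e-07  f'(a)=-2.728e+00  a ← 63.191143 − (+4.763e-07/-2.728e+00) = 63.191143
iter 5: u=1.488816  f(a)=+0.000e+00  f'(a)=-2.728e+00  a ← 63.191143 − (+0.000e+00/-2.728e+00) = 63.191143
converged: |Δa| < 1e-12 after 5 iterations
sag = a·(cosh(S/(2a)) − 1) = 63.191143·(cosh(1.488816) − 1) = 83.964781
T_max/T_min = cosh(S/(2a)) = 2.328743

a=63.191 sag=83.965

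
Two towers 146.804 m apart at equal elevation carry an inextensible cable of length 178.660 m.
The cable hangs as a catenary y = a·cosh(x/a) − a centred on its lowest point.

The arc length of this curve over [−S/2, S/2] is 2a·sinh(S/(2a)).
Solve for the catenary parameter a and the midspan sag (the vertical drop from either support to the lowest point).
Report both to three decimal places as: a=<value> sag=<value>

a=66.326 sag=44.935

seed: a₀ = √(S³/(24(L−S))) = √(146.804³/(24·31.856)) = 64.328821
iter 1: u=1.141044  f(a)=+2.139e+00  f'(a)=-1.126e+00  a ← 64.328821 − (+2.139e+00/-1.126e+00) = 66.229532
iter 2: u=1.108297  f(a)=+9.848e-02  f'(a)=-1.024e+00  a ← 66.229532 − (+9.848e-02/-1.024e+00) = 66.325696
iter 3: u=1.106690  f(a)=+2.310e-04  f'(a)=-1.019e+00  a ← 66.325696 − (+2.310e-04/-1.019e+00) = 66.325922
iter 4: u=1.106686  f(a)=+1.277e-09  f'(a)=-1.019e+00  a ← 66.325922 − (+1.277e-09/-1.019e+00) = 66.325922
iter 5: u=1.106686  f(a)=+2.842e-14  f'(a)=-1.019e+00  a ← 66.325922 − (+2.842e-14/-1.019e+00) = 66.325922
converged: |Δa| < 1e-12 after 5 iterations
sag = a·(cosh(S/(2a)) − 1) = 66.325922·(cosh(1.106686) − 1) = 44.934928
T_max/T_min = cosh(S/(2a)) = 1.677487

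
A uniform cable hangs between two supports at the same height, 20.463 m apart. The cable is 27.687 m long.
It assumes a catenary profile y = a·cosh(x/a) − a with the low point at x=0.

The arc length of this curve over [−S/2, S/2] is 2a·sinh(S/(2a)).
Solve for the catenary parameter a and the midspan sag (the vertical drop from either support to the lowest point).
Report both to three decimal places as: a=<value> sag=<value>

a=7.376 sag=8.310

seed: a₀ = √(S³/(24(L−S))) = √(20.463³/(24·7.224)) = 7.030067
iter 1: u=1.455392  f(a)=+8.048e-01  f'(a)=-2.525e+00  a ← 7.030067 − (+8.048e-01/-2.525e+00) = 7.348841
iter 2: u=1.392260  f(a)=+5.798e-02  f'(a)=-2.173e+00  a ← 7.348841 − (+5.798e-02/-2.173e+00) = 7.375523
iter 3: u=1.387224  f(a)=+3.525e-04  f'(a)=-2.147e+00  a ← 7.375523 − (+3.525e-04/-2.147e+00) = 7.375687
iter 4: u=1.387193  f(a)=+1.321e-08  f'(a)=-2.146e+00  a ← 7.375687 − (+1.321e-08/-2.146e+00) = 7.375687
iter 5: u=1.387193  f(a)=-3.553e-15  f'(a)=-2.146e+00  a ← 7.375687 − (-3.553e-15/-2.146e+00) = 7.375687
converged: |Δa| < 1e-12 after 5 iterations
sag = a·(cosh(S/(2a)) − 1) = 7.375687·(cosh(1.387193) − 1) = 8.310079
T_max/T_min = cosh(S/(2a)) = 2.126685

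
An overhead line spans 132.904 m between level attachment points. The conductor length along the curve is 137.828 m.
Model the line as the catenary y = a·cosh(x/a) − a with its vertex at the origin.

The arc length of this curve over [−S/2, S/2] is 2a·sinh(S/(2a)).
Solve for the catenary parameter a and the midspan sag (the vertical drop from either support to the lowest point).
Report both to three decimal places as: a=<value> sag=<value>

seed: a₀ = √(S³/(24(L−S))) = √(132.904³/(24·4.924)) = 140.942651
iter 1: u=0.471483  f(a)=+5.502e-02  f'(a)=-7.144e-02  a ← 140.942651 − (+5.502e-02/-7.144e-02) = 141.712826
iter 2: u=0.468920  f(a)=+4.542e-04  f'(a)=-7.026e-02  a ← 141.712826 − (+4.542e-04/-7.026e-02) = 141.719291
iter 3: u=0.468899  f(a)=+3.154e-08  f'(a)=-7.025e-02  a ← 141.719291 − (+3.154e-08/-7.025e-02) = 141.719292
iter 4: u=0.468899  f(a)=+0.000e+00  f'(a)=-7.025e-02  a ← 141.719292 − (+0.000e+00/-7.025e-02) = 141.719292
converged: |Δa| < 1e-12 after 4 iterations
sag = a·(cosh(S/(2a)) − 1) = 141.719292·(cosh(0.468899) − 1) = 15.867183
T_max/T_min = cosh(S/(2a)) = 1.111962

a=141.719 sag=15.867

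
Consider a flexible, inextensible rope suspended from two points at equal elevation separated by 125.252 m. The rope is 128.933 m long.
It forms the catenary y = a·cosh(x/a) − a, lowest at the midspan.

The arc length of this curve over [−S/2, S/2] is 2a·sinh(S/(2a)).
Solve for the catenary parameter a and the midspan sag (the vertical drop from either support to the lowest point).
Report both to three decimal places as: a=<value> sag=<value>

a=149.791 sag=13.283

seed: a₀ = √(S³/(24(L−S))) = √(125.252³/(24·3.681)) = 149.138055
iter 1: u=0.419920  f(a)=+3.259e-02  f'(a)=-5.024e-02  a ← 149.138055 − (+3.259e-02/-5.024e-02) = 149.786758
iter 2: u=0.418101  f(a)=+2.139e-04  f'(a)=-4.958e-02  a ← 149.786758 − (+2.139e-04/-4.958e-02) = 149.791071
iter 3: u=0.418089  f(a)=+9.345e-09  f'(a)=-4.958e-02  a ← 149.791071 − (+9.345e-09/-4.958e-02) = 149.791072
iter 4: u=0.418089  f(a)=+0.000e+00  f'(a)=-4.958e-02  a ← 149.791072 − (+0.000e+00/-4.958e-02) = 149.791072
converged: |Δa| < 1e-12 after 4 iterations
sag = a·(cosh(S/(2a)) − 1) = 149.791072·(cosh(0.418089) − 1) = 13.283435
T_max/T_min = cosh(S/(2a)) = 1.088680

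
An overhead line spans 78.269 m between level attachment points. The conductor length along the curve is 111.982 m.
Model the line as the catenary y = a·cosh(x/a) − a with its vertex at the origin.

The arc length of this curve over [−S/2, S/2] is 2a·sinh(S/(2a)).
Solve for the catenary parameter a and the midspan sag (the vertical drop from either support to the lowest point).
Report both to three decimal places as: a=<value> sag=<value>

a=25.782 sag=35.860

seed: a₀ = √(S³/(24(L−S))) = √(78.269³/(24·33.713)) = 24.343351
iter 1: u=1.607605  f(a)=+4.634e+00  f'(a)=-3.555e+00  a ← 24.343351 − (+4.634e+00/-3.555e+00) = 25.646972
iter 2: u=1.525892  f(a)=+3.983e-01  f'(a)=-2.968e+00  a ← 25.646972 − (+3.983e-01/-2.968e+00) = 25.781174
iter 3: u=1.517949  f(a)=+3.553e-03  f'(a)=-2.915e+00  a ← 25.781174 − (+3.553e-03/-2.915e+00) = 25.782393
iter 4: u=1.517877  f(a)=+2.884e-07  f'(a)=-2.915e+00  a ← 25.782393 − (+2.884e-07/-2.915e+00) = 25.782393
iter 5: u=1.517877  f(a)=+0.000e+00  f'(a)=-2.915e+00  a ← 25.782393 − (+0.000e+00/-2.915e+00) = 25.782393
converged: |Δa| < 1e-12 after 5 iterations
sag = a·(cosh(S/(2a)) − 1) = 25.782393·(cosh(1.517877) − 1) = 35.859507
T_max/T_min = cosh(S/(2a)) = 2.390853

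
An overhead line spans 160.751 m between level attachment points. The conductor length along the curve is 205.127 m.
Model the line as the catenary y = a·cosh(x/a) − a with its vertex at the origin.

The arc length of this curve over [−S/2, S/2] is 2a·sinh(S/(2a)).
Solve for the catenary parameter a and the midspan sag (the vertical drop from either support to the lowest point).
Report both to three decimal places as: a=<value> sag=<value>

seed: a₀ = √(S³/(24(L−S))) = √(160.751³/(24·44.376)) = 62.452644
iter 1: u=1.286983  f(a)=+3.823e+00  f'(a)=-1.671e+00  a ← 62.452644 − (+3.823e+00/-1.671e+00) = 64.740923
iter 2: u=1.241495  f(a)=+2.202e-01  f'(a)=-1.483e+00  a ← 64.740923 − (+2.202e-01/-1.483e+00) = 64.889349
iter 3: u=1.238655  f(a)=+8.290e-04  f'(a)=-1.472e+00  a ← 64.889349 − (+8.290e-04/-1.472e+00) = 64.889912
iter 4: u=1.238644  f(a)=+1.185e-08  f'(a)=-1.472e+00  a ← 64.889912 − (+1.185e-08/-1.472e+00) = 64.889912
iter 5: u=1.238644  f(a)=-2.842e-14  f'(a)=-1.472e+00  a ← 64.889912 − (-2.842e-14/-1.472e+00) = 64.889912
converged: |Δa| < 1e-12 after 5 iterations
sag = a·(cosh(S/(2a)) − 1) = 64.889912·(cosh(1.238644) − 1) = 56.477185
T_max/T_min = cosh(S/(2a)) = 1.870354

a=64.890 sag=56.477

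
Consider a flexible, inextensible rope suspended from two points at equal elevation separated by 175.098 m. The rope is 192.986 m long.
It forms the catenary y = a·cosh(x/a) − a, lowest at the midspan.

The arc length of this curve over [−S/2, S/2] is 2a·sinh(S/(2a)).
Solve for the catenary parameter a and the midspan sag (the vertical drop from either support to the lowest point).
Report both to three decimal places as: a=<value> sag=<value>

a=113.499 sag=35.474

seed: a₀ = √(S³/(24(L−S))) = √(175.098³/(24·17.888)) = 111.824062
iter 1: u=0.782917  f(a)=+5.563e-01  f'(a)=-3.400e-01  a ← 111.824062 − (+5.563e-01/-3.400e-01) = 113.460357
iter 2: u=0.771626  f(a)=+1.245e-02  f'(a)=-3.249e-01  a ← 113.460357 − (+1.245e-02/-3.249e-01) = 113.498661
iter 3: u=0.771366  f(a)=+6.545e-06  f'(a)=-3.246e-01  a ← 113.498661 − (+6.545e-06/-3.246e-01) = 113.498681
iter 4: u=0.771366  f(a)=+1.819e-12  f'(a)=-3.246e-01  a ← 113.498681 − (+1.819e-12/-3.246e-01) = 113.498681
converged: |Δa| < 1e-12 after 4 iterations
sag = a·(cosh(S/(2a)) − 1) = 113.498681·(cosh(0.771366) − 1) = 35.473966
T_max/T_min = cosh(S/(2a)) = 1.312550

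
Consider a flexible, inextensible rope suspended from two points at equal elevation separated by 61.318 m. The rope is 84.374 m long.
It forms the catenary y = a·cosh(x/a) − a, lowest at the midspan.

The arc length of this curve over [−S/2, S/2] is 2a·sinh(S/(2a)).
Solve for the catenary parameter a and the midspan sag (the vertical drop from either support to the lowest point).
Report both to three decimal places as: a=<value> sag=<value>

a=21.476 sag=25.863

seed: a₀ = √(S³/(24(L−S))) = √(61.318³/(24·23.056)) = 20.411944
iter 1: u=1.502013  f(a)=+2.745e+00  f'(a)=-2.812e+00  a ← 20.411944 − (+2.745e+00/-2.812e+00) = 21.388251
iter 2: u=1.433451  f(a)=+2.092e-01  f'(a)=-2.398e+00  a ← 21.388251 − (+2.092e-01/-2.398e+00) = 21.475505
iter 3: u=1.427626  f(a)=+1.437e-03  f'(a)=-2.365e+00  a ← 21.475505 − (+1.437e-03/-2.365e+00) = 21.476113
iter 4: u=1.427586  f(a)=+6.885e-08  f'(a)=-2.365e+00  a ← 21.476113 − (+6.885e-08/-2.365e+00) = 21.476113
iter 5: u=1.427586  f(a)=+0.000e+00  f'(a)=-2.365e+00  a ← 21.476113 − (+0.000e+00/-2.365e+00) = 21.476113
converged: |Δa| < 1e-12 after 5 iterations
sag = a·(cosh(S/(2a)) − 1) = 21.476113·(cosh(1.427586) − 1) = 25.862734
T_max/T_min = cosh(S/(2a)) = 2.204256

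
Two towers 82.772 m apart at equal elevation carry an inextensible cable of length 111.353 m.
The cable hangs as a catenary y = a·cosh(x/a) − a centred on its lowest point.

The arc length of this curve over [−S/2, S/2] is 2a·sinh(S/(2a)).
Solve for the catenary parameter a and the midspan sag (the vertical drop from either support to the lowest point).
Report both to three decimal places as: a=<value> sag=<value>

a=30.138 sag=33.172

seed: a₀ = √(S³/(24(L−S))) = √(82.772³/(24·28.581)) = 28.752846
iter 1: u=1.439371  f(a)=+3.111e+00  f'(a)=-2.432e+00  a ← 28.752846 − (+3.111e+00/-2.432e+00) = 30.032257
iter 2: u=1.378052  f(a)=+2.197e-01  f'(a)=-2.099e+00  a ← 30.032257 − (+2.197e-01/-2.099e+00) = 30.136913
iter 3: u=1.373266  f(a)=+1.280e-03  f'(a)=-2.075e+00  a ← 30.136913 − (+1.280e-03/-2.075e+00) = 30.137530
iter 4: u=1.373238  f(a)=+4.398e-08  f'(a)=-2.075e+00  a ← 30.137530 − (+4.398e-08/-2.075e+00) = 30.137530
iter 5: u=1.373238  f(a)=+1.421e-14  f'(a)=-2.075e+00  a ← 30.137530 − (+1.421e-14/-2.075e+00) = 30.137530
converged: |Δa| < 1e-12 after 5 iterations
sag = a·(cosh(S/(2a)) − 1) = 30.137530·(cosh(1.373238) − 1) = 33.172370
T_max/T_min = cosh(S/(2a)) = 2.100700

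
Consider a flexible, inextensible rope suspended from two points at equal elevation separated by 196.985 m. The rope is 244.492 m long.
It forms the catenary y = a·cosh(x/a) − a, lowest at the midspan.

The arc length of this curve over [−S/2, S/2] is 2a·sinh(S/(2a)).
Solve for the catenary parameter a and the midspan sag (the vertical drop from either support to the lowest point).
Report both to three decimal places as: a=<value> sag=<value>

seed: a₀ = √(S³/(24(L−S))) = √(196.985³/(24·47.507)) = 81.877639
iter 1: u=1.202923  f(a)=+3.558e+00  f'(a)=-1.337e+00  a ← 81.877639 − (+3.558e+00/-1.337e+00) = 84.538296
iter 2: u=1.165064  f(a)=+1.808e-01  f'(a)=-1.205e+00  a ← 84.538296 − (+1.808e-01/-1.205e+00) = 84.688393
iter 3: u=1.162999  f(a)=+5.221e-04  f'(a)=-1.198e+00  a ← 84.688393 − (+5.221e-04/-1.198e+00) = 84.688829
iter 4: u=1.162993  f(a)=+4.382e-09  f'(a)=-1.198e+00  a ← 84.688829 − (+4.382e-09/-1.198e+00) = 84.688829
iter 5: u=1.162993  f(a)=+0.000e+00  f'(a)=-1.198e+00  a ← 84.688829 − (+0.000e+00/-1.198e+00) = 84.688829
converged: |Δa| < 1e-12 after 5 iterations
sag = a·(cosh(S/(2a)) − 1) = 84.688829·(cosh(1.162993) − 1) = 64.026612
T_max/T_min = cosh(S/(2a)) = 1.756022

a=84.689 sag=64.027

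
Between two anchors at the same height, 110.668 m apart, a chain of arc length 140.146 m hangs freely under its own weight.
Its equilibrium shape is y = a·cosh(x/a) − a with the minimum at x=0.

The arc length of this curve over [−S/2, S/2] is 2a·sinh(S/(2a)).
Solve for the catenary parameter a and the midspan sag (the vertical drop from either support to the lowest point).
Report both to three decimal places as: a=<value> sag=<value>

a=45.422 sag=38.085

seed: a₀ = √(S³/(24(L−S))) = √(110.668³/(24·29.478)) = 43.770193
iter 1: u=1.264194  f(a)=+2.447e+00  f'(a)=-1.575e+00  a ← 43.770193 − (+2.447e+00/-1.575e+00) = 45.324113
iter 2: u=1.220851  f(a)=+1.364e-01  f'(a)=-1.404e+00  a ← 45.324113 − (+1.364e-01/-1.404e+00) = 45.421249
iter 3: u=1.218240  f(a)=+4.787e-04  f'(a)=-1.394e+00  a ← 45.421249 − (+4.787e-04/-1.394e+00) = 45.421593
iter 4: u=1.218231  f(a)=+5.943e-09  f'(a)=-1.394e+00  a ← 45.421593 − (+5.943e-09/-1.394e+00) = 45.421593
iter 5: u=1.218231  f(a)=+0.000e+00  f'(a)=-1.394e+00  a ← 45.421593 − (+0.000e+00/-1.394e+00) = 45.421593
converged: |Δa| < 1e-12 after 5 iterations
sag = a·(cosh(S/(2a)) − 1) = 45.421593·(cosh(1.218231) − 1) = 38.084972
T_max/T_min = cosh(S/(2a)) = 1.838477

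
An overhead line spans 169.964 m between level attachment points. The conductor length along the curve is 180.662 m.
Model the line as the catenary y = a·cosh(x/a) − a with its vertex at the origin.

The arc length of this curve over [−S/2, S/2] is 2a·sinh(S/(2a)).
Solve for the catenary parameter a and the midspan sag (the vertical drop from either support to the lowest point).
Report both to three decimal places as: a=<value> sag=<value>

a=139.573 sag=26.681

seed: a₀ = √(S³/(24(L−S))) = √(169.964³/(24·10.698)) = 138.286090
iter 1: u=0.614538  f(a)=+2.038e-01  f'(a)=-1.606e-01  a ← 138.286090 − (+2.038e-01/-1.606e-01) = 139.554938
iter 2: u=0.608950  f(a)=+2.839e-03  f'(a)=-1.562e-01  a ← 139.554938 − (+2.839e-03/-1.562e-01) = 139.573117
iter 3: u=0.608871  f(a)=+5.683e-07  f'(a)=-1.561e-01  a ← 139.573117 − (+5.683e-07/-1.561e-01) = 139.573120
iter 4: u=0.608871  f(a)=+2.842e-14  f'(a)=-1.561e-01  a ← 139.573120 − (+2.842e-14/-1.561e-01) = 139.573120
converged: |Δa| < 1e-12 after 4 iterations
sag = a·(cosh(S/(2a)) − 1) = 139.573120·(cosh(0.608871) − 1) = 26.680738
T_max/T_min = cosh(S/(2a)) = 1.191160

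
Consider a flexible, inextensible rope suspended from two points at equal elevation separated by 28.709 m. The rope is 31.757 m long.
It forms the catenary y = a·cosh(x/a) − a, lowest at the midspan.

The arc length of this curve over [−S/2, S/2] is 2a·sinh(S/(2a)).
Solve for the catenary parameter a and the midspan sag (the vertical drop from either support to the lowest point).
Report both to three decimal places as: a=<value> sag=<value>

a=18.265 sag=5.937

seed: a₀ = √(S³/(24(L−S))) = √(28.709³/(24·3.048)) = 17.985147
iter 1: u=0.798131  f(a)=+9.857e-02  f'(a)=-3.610e-01  a ← 17.985147 − (+9.857e-02/-3.610e-01) = 18.258158
iter 2: u=0.786197  f(a)=+2.289e-03  f'(a)=-3.444e-01  a ← 18.258158 − (+2.289e-03/-3.444e-01) = 18.264804
iter 3: u=0.785910  f(a)=+1.300e-06  f'(a)=-3.440e-01  a ← 18.264804 − (+1.300e-06/-3.440e-01) = 18.264808
iter 4: u=0.785910  f(a)=+4.157e-13  f'(a)=-3.440e-01  a ← 18.264808 − (+4.157e-13/-3.440e-01) = 18.264808
converged: |Δa| < 1e-12 after 4 iterations
sag = a·(cosh(S/(2a)) − 1) = 18.264808·(cosh(0.785910) − 1) = 5.937051
T_max/T_min = cosh(S/(2a)) = 1.325054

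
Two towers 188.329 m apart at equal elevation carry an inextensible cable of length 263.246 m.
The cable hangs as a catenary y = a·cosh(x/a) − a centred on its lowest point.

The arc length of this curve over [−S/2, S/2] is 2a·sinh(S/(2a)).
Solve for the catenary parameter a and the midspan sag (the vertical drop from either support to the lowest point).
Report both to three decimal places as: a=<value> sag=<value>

a=64.299 sag=82.190

seed: a₀ = √(S³/(24(L−S))) = √(188.329³/(24·74.917)) = 60.950881
iter 1: u=1.544924  f(a)=+9.466e+00  f'(a)=-3.097e+00  a ← 60.950881 − (+9.466e+00/-3.097e+00) = 64.007044
iter 2: u=1.471158  f(a)=+7.585e-01  f'(a)=-2.619e+00  a ← 64.007044 − (+7.585e-01/-2.619e+00) = 64.296663
iter 3: u=1.464532  f(a)=+5.809e-03  f'(a)=-2.579e+00  a ← 64.296663 − (+5.809e-03/-2.579e+00) = 64.298915
iter 4: u=1.464480  f(a)=+3.464e-07  f'(a)=-2.579e+00  a ← 64.298915 − (+3.464e-07/-2.579e+00) = 64.298915
iter 5: u=1.464480  f(a)=-5.684e-14  f'(a)=-2.579e+00  a ← 64.298915 − (-5.684e-14/-2.579e+00) = 64.298915
converged: |Δa| < 1e-12 after 5 iterations
sag = a·(cosh(S/(2a)) − 1) = 64.298915·(cosh(1.464480) − 1) = 82.189871
T_max/T_min = cosh(S/(2a)) = 2.278247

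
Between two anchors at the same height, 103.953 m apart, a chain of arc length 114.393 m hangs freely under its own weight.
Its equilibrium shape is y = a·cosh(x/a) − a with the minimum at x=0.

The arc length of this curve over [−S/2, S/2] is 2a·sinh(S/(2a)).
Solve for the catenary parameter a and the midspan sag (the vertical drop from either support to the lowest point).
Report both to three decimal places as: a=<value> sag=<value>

seed: a₀ = √(S³/(24(L−S))) = √(103.953³/(24·10.440)) = 66.957568
iter 1: u=0.776260  f(a)=+3.191e-01  f'(a)=-3.310e-01  a ← 66.957568 − (+3.191e-01/-3.310e-01) = 67.921495
iter 2: u=0.765244  f(a)=+7.021e-03  f'(a)=-3.166e-01  a ← 67.921495 − (+7.021e-03/-3.166e-01) = 67.943672
iter 3: u=0.764994  f(a)=+3.569e-06  f'(a)=-3.163e-01  a ← 67.943672 − (+3.569e-06/-3.163e-01) = 67.943683
iter 4: u=0.764994  f(a)=+9.237e-13  f'(a)=-3.163e-01  a ← 67.943683 − (+9.237e-13/-3.163e-01) = 67.943683
converged: |Δa| < 1e-12 after 4 iterations
sag = a·(cosh(S/(2a)) − 1) = 67.943683·(cosh(0.764994) − 1) = 20.869512
T_max/T_min = cosh(S/(2a)) = 1.307159

a=67.944 sag=20.870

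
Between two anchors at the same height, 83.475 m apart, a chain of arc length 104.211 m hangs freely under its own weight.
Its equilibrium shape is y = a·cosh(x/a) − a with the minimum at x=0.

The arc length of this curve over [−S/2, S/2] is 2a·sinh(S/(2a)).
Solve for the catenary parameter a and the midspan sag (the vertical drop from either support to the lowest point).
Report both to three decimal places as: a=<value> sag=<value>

a=35.395 sag=27.596

seed: a₀ = √(S³/(24(L−S))) = √(83.475³/(24·20.736)) = 34.187436
iter 1: u=1.220843  f(a)=+1.601e+00  f'(a)=-1.404e+00  a ← 34.187436 − (+1.601e+00/-1.404e+00) = 35.328142
iter 2: u=1.181424  f(a)=+8.364e-02  f'(a)=-1.261e+00  a ← 35.328142 − (+8.364e-02/-1.261e+00) = 35.394488
iter 3: u=1.179209  f(a)=+2.560e-04  f'(a)=-1.253e+00  a ← 35.394488 − (+2.560e-04/-1.253e+00) = 35.394692
iter 4: u=1.179202  f(a)=+2.414e-09  f'(a)=-1.253e+00  a ← 35.394692 − (+2.414e-09/-1.253e+00) = 35.394692
iter 5: u=1.179202  f(a)=+0.000e+00  f'(a)=-1.253e+00  a ← 35.394692 − (+0.000e+00/-1.253e+00) = 35.394692
converged: |Δa| < 1e-12 after 5 iterations
sag = a·(cosh(S/(2a)) − 1) = 35.394692·(cosh(1.179202) − 1) = 27.595524
T_max/T_min = cosh(S/(2a)) = 1.779651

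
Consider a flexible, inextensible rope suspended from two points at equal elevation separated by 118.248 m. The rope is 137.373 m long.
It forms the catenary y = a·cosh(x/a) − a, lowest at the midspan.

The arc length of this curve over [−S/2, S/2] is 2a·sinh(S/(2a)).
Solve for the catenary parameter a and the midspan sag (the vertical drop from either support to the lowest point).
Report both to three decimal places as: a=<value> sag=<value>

a=61.423 sag=30.721

seed: a₀ = √(S³/(24(L−S))) = √(118.248³/(24·19.125)) = 60.018393
iter 1: u=0.985098  f(a)=+9.497e-01  f'(a)=-7.013e-01  a ← 60.018393 − (+9.497e-01/-7.013e-01) = 61.372523
iter 2: u=0.963363  f(a)=+3.309e-02  f'(a)=-6.532e-01  a ← 61.372523 − (+3.309e-02/-6.532e-01) = 61.423181
iter 3: u=0.962568  f(a)=+4.339e-05  f'(a)=-6.515e-01  a ← 61.423181 − (+4.339e-05/-6.515e-01) = 61.423248
iter 4: u=0.962567  f(a)=+7.483e-11  f'(a)=-6.515e-01  a ← 61.423248 − (+7.483e-11/-6.515e-01) = 61.423248
iter 5: u=0.962567  f(a)=-2.842e-14  f'(a)=-6.515e-01  a ← 61.423248 − (-2.842e-14/-6.515e-01) = 61.423248
converged: |Δa| < 1e-12 after 5 iterations
sag = a·(cosh(S/(2a)) − 1) = 61.423248·(cosh(0.962567) − 1) = 30.721479
T_max/T_min = cosh(S/(2a)) = 1.500160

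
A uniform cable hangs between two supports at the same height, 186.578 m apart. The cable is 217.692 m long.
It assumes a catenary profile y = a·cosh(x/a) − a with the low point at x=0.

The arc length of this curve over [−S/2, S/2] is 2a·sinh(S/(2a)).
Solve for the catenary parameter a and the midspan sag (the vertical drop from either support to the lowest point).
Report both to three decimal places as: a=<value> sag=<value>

a=95.511 sag=49.299

seed: a₀ = √(S³/(24(L−S))) = √(186.578³/(24·31.114)) = 93.262511
iter 1: u=1.000284  f(a)=+1.594e+00  f'(a)=-7.364e-01  a ← 93.262511 − (+1.594e+00/-7.364e-01) = 95.427271
iter 2: u=0.977593  f(a)=+5.719e-02  f'(a)=-6.844e-01  a ← 95.427271 − (+5.719e-02/-6.844e-01) = 95.510834
iter 3: u=0.976737  f(a)=+7.969e-05  f'(a)=-6.825e-01  a ← 95.510834 − (+7.969e-05/-6.825e-01) = 95.510951
iter 4: u=0.976736  f(a)=+1.552e-10  f'(a)=-6.825e-01  a ← 95.510951 − (+1.552e-10/-6.825e-01) = 95.510951
iter 5: u=0.976736  f(a)=+0.000e+00  f'(a)=-6.825e-01  a ← 95.510951 − (+0.000e+00/-6.825e-01) = 95.510951
converged: |Δa| < 1e-12 after 5 iterations
sag = a·(cosh(S/(2a)) − 1) = 95.510951·(cosh(0.976736) − 1) = 49.298557
T_max/T_min = cosh(S/(2a)) = 1.516156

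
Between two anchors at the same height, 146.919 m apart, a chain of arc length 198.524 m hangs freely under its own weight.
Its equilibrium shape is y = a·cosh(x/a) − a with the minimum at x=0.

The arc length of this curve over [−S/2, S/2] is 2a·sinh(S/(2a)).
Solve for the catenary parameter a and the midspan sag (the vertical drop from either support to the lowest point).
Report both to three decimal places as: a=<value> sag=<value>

seed: a₀ = √(S³/(24(L−S))) = √(146.919³/(24·51.605)) = 50.601738
iter 1: u=1.451719  f(a)=+5.719e+00  f'(a)=-2.503e+00  a ← 50.601738 − (+5.719e+00/-2.503e+00) = 52.886394
iter 2: u=1.389006  f(a)=+4.101e-01  f'(a)=-2.156e+00  a ← 52.886394 − (+4.101e-01/-2.156e+00) = 53.076625
iter 3: u=1.384027  f(a)=+2.469e-03  f'(a)=-2.130e+00  a ← 53.076625 − (+2.469e-03/-2.130e+00) = 53.077784
iter 4: u=1.383997  f(a)=+9.071e-08  f'(a)=-2.130e+00  a ← 53.077784 − (+9.071e-08/-2.130e+00) = 53.077784
iter 5: u=1.383997  f(a)=-5.684e-14  f'(a)=-2.130e+00  a ← 53.077784 − (-5.684e-14/-2.130e+00) = 53.077784
converged: |Δa| < 1e-12 after 5 iterations
sag = a·(cosh(S/(2a)) − 1) = 53.077784·(cosh(1.383997) − 1) = 59.484180
T_max/T_min = cosh(S/(2a)) = 2.120698

a=53.078 sag=59.484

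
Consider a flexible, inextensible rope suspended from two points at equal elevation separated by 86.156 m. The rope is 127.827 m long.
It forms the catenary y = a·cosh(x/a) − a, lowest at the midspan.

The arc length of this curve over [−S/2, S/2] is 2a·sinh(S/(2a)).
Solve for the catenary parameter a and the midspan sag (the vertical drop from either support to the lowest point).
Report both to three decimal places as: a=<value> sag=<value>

a=26.950 sag=42.413

seed: a₀ = √(S³/(24(L−S))) = √(86.156³/(24·41.671)) = 25.287489
iter 1: u=1.703530  f(a)=+6.482e+00  f'(a)=-4.357e+00  a ← 25.287489 − (+6.482e+00/-4.357e+00) = 26.775161
iter 2: u=1.608879  f(a)=+6.160e-01  f'(a)=-3.565e+00  a ← 26.775161 − (+6.160e-01/-3.565e+00) = 26.947965
iter 3: u=1.598562  f(a)=+6.854e-03  f'(a)=-3.486e+00  a ← 26.947965 − (+6.854e-03/-3.486e+00) = 26.949931
iter 4: u=1.598446  f(a)=+8.695e-07  f'(a)=-3.485e+00  a ← 26.949931 − (+8.695e-07/-3.485e+00) = 26.949931
iter 5: u=1.598446  f(a)=+2.842e-14  f'(a)=-3.485e+00  a ← 26.949931 − (+2.842e-14/-3.485e+00) = 26.949931
converged: |Δa| < 1e-12 after 5 iterations
sag = a·(cosh(S/(2a)) − 1) = 26.949931·(cosh(1.598446) − 1) = 42.413130
T_max/T_min = cosh(S/(2a)) = 2.573775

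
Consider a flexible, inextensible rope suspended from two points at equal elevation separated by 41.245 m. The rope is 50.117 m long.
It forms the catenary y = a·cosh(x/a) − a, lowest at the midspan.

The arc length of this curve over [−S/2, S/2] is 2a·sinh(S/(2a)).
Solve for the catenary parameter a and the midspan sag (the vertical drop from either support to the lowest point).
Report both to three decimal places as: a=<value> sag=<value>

seed: a₀ = √(S³/(24(L−S))) = √(41.245³/(24·8.872)) = 18.152673
iter 1: u=1.136059  f(a)=+5.904e-01  f'(a)=-1.110e+00  a ← 18.152673 − (+5.904e-01/-1.110e+00) = 18.684788
iter 2: u=1.103705  f(a)=+2.696e-02  f'(a)=-1.010e+00  a ← 18.684788 − (+2.696e-02/-1.010e+00) = 18.711468
iter 3: u=1.102132  f(a)=+6.214e-05  f'(a)=-1.006e+00  a ← 18.711468 − (+6.214e-05/-1.006e+00) = 18.711529
iter 4: u=1.102128  f(a)=+3.319e-10  f'(a)=-1.006e+00  a ← 18.711529 − (+3.319e-10/-1.006e+00) = 18.711529
iter 5: u=1.102128  f(a)=+7.105e-15  f'(a)=-1.006e+00  a ← 18.711529 − (+7.105e-15/-1.006e+00) = 18.711529
converged: |Δa| < 1e-12 after 5 iterations
sag = a·(cosh(S/(2a)) − 1) = 18.711529·(cosh(1.102128) − 1) = 12.562258
T_max/T_min = cosh(S/(2a)) = 1.671365

a=18.712 sag=12.562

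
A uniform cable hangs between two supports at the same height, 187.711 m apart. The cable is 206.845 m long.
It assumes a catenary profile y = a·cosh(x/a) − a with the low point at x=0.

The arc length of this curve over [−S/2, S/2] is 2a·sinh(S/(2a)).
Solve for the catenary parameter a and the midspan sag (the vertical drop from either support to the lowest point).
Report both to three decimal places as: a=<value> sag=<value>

seed: a₀ = √(S³/(24(L−S))) = √(187.711³/(24·19.134)) = 120.012389
iter 1: u=0.782048  f(a)=+5.937e-01  f'(a)=-3.388e-01  a ← 120.012389 − (+5.937e-01/-3.388e-01) = 121.764782
iter 2: u=0.770793  f(a)=+1.325e-02  f'(a)=-3.238e-01  a ← 121.764782 − (+1.325e-02/-3.238e-01) = 121.805712
iter 3: u=0.770534  f(a)=+6.940e-06  f'(a)=-3.235e-01  a ← 121.805712 − (+6.940e-06/-3.235e-01) = 121.805733
iter 4: u=0.770534  f(a)=+1.904e-12  f'(a)=-3.235e-01  a ← 121.805733 − (+1.904e-12/-3.235e-01) = 121.805733
converged: |Δa| < 1e-12 after 4 iterations
sag = a·(cosh(S/(2a)) − 1) = 121.805733·(cosh(0.770534) − 1) = 37.984286
T_max/T_min = cosh(S/(2a)) = 1.311843

a=121.806 sag=37.984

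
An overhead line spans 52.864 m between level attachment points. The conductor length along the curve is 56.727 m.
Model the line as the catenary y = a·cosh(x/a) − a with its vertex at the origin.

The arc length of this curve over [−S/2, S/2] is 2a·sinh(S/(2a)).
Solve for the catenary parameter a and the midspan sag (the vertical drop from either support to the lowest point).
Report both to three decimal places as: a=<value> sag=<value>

a=40.349 sag=8.972

seed: a₀ = √(S³/(24(L−S))) = √(52.864³/(24·3.863)) = 39.918302
iter 1: u=0.662152  f(a)=+8.558e-02  f'(a)=-2.022e-01  a ← 39.918302 − (+8.558e-02/-2.022e-01) = 40.341596
iter 2: u=0.655205  f(a)=+1.380e-03  f'(a)=-1.957e-01  a ← 40.341596 − (+1.380e-03/-1.957e-01) = 40.348649
iter 3: u=0.655090  f(a)=+3.721e-07  f'(a)=-1.956e-01  a ← 40.348649 − (+3.721e-07/-1.956e-01) = 40.348651
iter 4: u=0.655090  f(a)=+2.132e-14  f'(a)=-1.956e-01  a ← 40.348651 − (+2.132e-14/-1.956e-01) = 40.348651
converged: |Δa| < 1e-12 after 4 iterations
sag = a·(cosh(S/(2a)) − 1) = 40.348651·(cosh(0.655090) − 1) = 8.971748
T_max/T_min = cosh(S/(2a)) = 1.222356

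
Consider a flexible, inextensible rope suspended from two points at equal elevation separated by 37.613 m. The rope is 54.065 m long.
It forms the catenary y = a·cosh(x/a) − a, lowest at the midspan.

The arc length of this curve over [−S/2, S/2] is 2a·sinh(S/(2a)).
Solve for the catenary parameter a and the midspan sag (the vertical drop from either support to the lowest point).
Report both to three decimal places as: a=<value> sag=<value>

seed: a₀ = √(S³/(24(L−S))) = √(37.613³/(24·16.452)) = 11.608925
iter 1: u=1.620004  f(a)=+2.299e+00  f'(a)=-3.651e+00  a ← 11.608925 − (+2.299e+00/-3.651e+00) = 12.238478
iter 2: u=1.536670  f(a)=+2.002e-01  f'(a)=-3.041e+00  a ← 12.238478 − (+2.002e-01/-3.041e+00) = 12.304333
iter 3: u=1.528445  f(a)=+1.840e-03  f'(a)=-2.985e+00  a ← 12.304333 − (+1.840e-03/-2.985e+00) = 12.304949
iter 4: u=1.528369  f(a)=+1.584e-07  f'(a)=-2.984e+00  a ← 12.304949 − (+1.584e-07/-2.984e+00) = 12.304949
iter 5: u=1.528369  f(a)=+0.000e+00  f'(a)=-2.984e+00  a ← 12.304949 − (+0.000e+00/-2.984e+00) = 12.304949
converged: |Δa| < 1e-12 after 5 iterations
sag = a·(cosh(S/(2a)) − 1) = 12.304949·(cosh(1.528369) − 1) = 17.396361
T_max/T_min = cosh(S/(2a)) = 2.413769

a=12.305 sag=17.396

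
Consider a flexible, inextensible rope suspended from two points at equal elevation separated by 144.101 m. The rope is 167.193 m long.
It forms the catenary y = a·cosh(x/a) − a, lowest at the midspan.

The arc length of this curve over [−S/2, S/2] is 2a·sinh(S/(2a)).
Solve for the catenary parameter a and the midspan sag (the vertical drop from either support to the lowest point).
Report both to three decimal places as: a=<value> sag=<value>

seed: a₀ = √(S³/(24(L−S))) = √(144.101³/(24·23.092)) = 73.479145
iter 1: u=0.980557  f(a)=+1.136e+00  f'(a)=-6.911e-01  a ← 73.479145 − (+1.136e+00/-6.911e-01) = 75.122804
iter 2: u=0.959103  f(a)=+3.923e-02  f'(a)=-6.441e-01  a ← 75.122804 − (+3.923e-02/-6.441e-01) = 75.183714
iter 3: u=0.958326  f(a)=+5.051e-05  f'(a)=-6.424e-01  a ← 75.183714 − (+5.051e-05/-6.424e-01) = 75.183793
iter 4: u=0.958325  f(a)=+8.396e-11  f'(a)=-6.424e-01  a ← 75.183793 − (+8.396e-11/-6.424e-01) = 75.183793
iter 5: u=0.958325  f(a)=+0.000e+00  f'(a)=-6.424e-01  a ← 75.183793 − (+0.000e+00/-6.424e-01) = 75.183793
converged: |Δa| < 1e-12 after 5 iterations
sag = a·(cosh(S/(2a)) − 1) = 75.183793·(cosh(0.958325) − 1) = 37.248309
T_max/T_min = cosh(S/(2a)) = 1.495430

a=75.184 sag=37.248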